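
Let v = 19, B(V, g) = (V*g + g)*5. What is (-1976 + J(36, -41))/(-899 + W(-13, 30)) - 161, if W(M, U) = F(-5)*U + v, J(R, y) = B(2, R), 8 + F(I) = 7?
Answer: -72537/455 ≈ -159.42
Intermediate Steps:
F(I) = -1 (F(I) = -8 + 7 = -1)
B(V, g) = 5*g + 5*V*g (B(V, g) = (g + V*g)*5 = 5*g + 5*V*g)
J(R, y) = 15*R (J(R, y) = 5*R*(1 + 2) = 5*R*3 = 15*R)
W(M, U) = 19 - U (W(M, U) = -U + 19 = 19 - U)
(-1976 + J(36, -41))/(-899 + W(-13, 30)) - 161 = (-1976 + 15*36)/(-899 + (19 - 1*30)) - 161 = (-1976 + 540)/(-899 + (19 - 30)) - 161 = -1436/(-899 - 11) - 161 = -1436/(-910) - 161 = -1436*(-1/910) - 161 = 718/455 - 161 = -72537/455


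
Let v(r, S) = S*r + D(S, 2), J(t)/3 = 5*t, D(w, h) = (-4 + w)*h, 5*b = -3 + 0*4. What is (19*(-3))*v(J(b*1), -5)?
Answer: -1539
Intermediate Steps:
b = -⅗ (b = (-3 + 0*4)/5 = (-3 + 0)/5 = (⅕)*(-3) = -⅗ ≈ -0.60000)
D(w, h) = h*(-4 + w)
J(t) = 15*t (J(t) = 3*(5*t) = 15*t)
v(r, S) = -8 + 2*S + S*r (v(r, S) = S*r + 2*(-4 + S) = S*r + (-8 + 2*S) = -8 + 2*S + S*r)
(19*(-3))*v(J(b*1), -5) = (19*(-3))*(-8 + 2*(-5) - 75*(-⅗*1)) = -57*(-8 - 10 - 75*(-3)/5) = -57*(-8 - 10 - 5*(-9)) = -57*(-8 - 10 + 45) = -57*27 = -1539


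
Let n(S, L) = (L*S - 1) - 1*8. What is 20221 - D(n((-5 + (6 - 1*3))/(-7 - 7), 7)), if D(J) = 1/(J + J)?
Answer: 323537/16 ≈ 20221.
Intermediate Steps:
n(S, L) = -9 + L*S (n(S, L) = (-1 + L*S) - 8 = -9 + L*S)
D(J) = 1/(2*J)
20221 - D(n((-5 + (6 - 1*3))/(-7 - 7), 7)) = 20221 - 1/(2*(-9 + 7*((-5 + (6 - 1*3))/(-7 - 7)))) = 20221 - 1/(2*(-9 + 7*((-5 + (6 - 3))/(-14)))) = 20221 - 1/(2*(-9 + 7*((-5 + 3)*(-1/14)))) = 20221 - 1/(2*(-9 + 7*(-2*(-1/14)))) = 20221 - 1/(2*(-9 + 7*(⅐))) = 20221 - 1/(2*(-9 + 1)) = 20221 - 1/(2*(-8)) = 20221 - (-1)/(2*8) = 20221 - 1*(-1/16) = 20221 + 1/16 = 323537/16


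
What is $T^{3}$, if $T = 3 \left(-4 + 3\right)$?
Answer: $-27$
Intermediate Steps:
$T = -3$ ($T = 3 \left(-1\right) = -3$)
$T^{3} = \left(-3\right)^{3} = -27$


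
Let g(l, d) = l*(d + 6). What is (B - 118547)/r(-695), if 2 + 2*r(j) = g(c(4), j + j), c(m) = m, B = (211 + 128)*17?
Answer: 112784/2769 ≈ 40.731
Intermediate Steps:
B = 5763 (B = 339*17 = 5763)
g(l, d) = l*(6 + d)
r(j) = 11 + 4*j (r(j) = -1 + (4*(6 + (j + j)))/2 = -1 + (4*(6 + 2*j))/2 = -1 + (24 + 8*j)/2 = -1 + (12 + 4*j) = 11 + 4*j)
(B - 118547)/r(-695) = (5763 - 118547)/(11 + 4*(-695)) = -112784/(11 - 2780) = -112784/(-2769) = -112784*(-1/2769) = 112784/2769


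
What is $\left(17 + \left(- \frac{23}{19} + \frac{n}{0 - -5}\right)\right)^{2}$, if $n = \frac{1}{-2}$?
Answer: $\frac{8886361}{36100} \approx 246.16$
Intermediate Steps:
$n = - \frac{1}{2} \approx -0.5$
$\left(17 + \left(- \frac{23}{19} + \frac{n}{0 - -5}\right)\right)^{2} = \left(17 - \left(\frac{23}{19} + \frac{1}{2 \left(0 - -5\right)}\right)\right)^{2} = \left(17 - \left(\frac{23}{19} + \frac{1}{2 \left(0 + 5\right)}\right)\right)^{2} = \left(17 - \left(\frac{23}{19} + \frac{1}{2 \cdot 5}\right)\right)^{2} = \left(17 - \frac{249}{190}\right)^{2} = \left(\frac{2981}{190}\right)^{2} = \frac{8886361}{36100}$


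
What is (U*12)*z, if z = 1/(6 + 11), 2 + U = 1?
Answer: -12/17 ≈ -0.70588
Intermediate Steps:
U = -1 (U = -2 + 1 = -1)
z = 1/17 ≈ 0.058824
(U*12)*z = -1*12*(1/17) = -12*1/17 = -12/17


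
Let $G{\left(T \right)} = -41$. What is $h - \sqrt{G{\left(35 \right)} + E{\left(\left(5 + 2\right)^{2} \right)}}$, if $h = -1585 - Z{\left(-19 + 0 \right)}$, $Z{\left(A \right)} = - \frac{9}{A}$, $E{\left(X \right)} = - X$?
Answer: $- \frac{30124}{19} - 3 i \sqrt{10} \approx -1585.5 - 9.4868 i$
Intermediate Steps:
$h = - \frac{30124}{19}$ ($h = -1585 - - \frac{9}{-19 + 0} = -1585 - - \frac{9}{-19} = -1585 - \left(-9\right) \left(- \frac{1}{19}\right) = -1585 - \frac{9}{19} = - \frac{30124}{19} \approx -1585.5$)
$h - \sqrt{G{\left(35 \right)} + E{\left(\left(5 + 2\right)^{2} \right)}} = - \frac{30124}{19} - \sqrt{-41 - \left(5 + 2\right)^{2}} = - \frac{30124}{19} - \sqrt{-41 - 7^{2}} = - \frac{30124}{19} - \sqrt{-41 - 49} = - \frac{30124}{19} - \sqrt{-90} = - \frac{30124}{19} - 3 i \sqrt{10}$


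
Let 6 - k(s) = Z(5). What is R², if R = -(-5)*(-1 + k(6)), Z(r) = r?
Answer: 0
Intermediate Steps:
k(s) = 1 (k(s) = 6 - 1*5 = 6 - 5 = 1)
R = 0 (R = -(-5)*(-1 + 1) = -(-5)*0 = -1*0 = 0)
R² = 0² = 0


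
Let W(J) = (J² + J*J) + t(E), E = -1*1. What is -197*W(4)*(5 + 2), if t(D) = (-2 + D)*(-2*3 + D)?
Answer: -73087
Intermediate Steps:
E = -1
t(D) = (-6 + D)*(-2 + D) (t(D) = (-2 + D)*(-6 + D) = (-6 + D)*(-2 + D))
W(J) = 21 + 2*J² (W(J) = (J² + J*J) + (12 + (-1)² - 8*(-1)) = (J² + J²) + (12 + 1 + 8) = 2*J² + 21 = 21 + 2*J²)
-197*W(4)*(5 + 2) = -197*(21 + 2*4²)*(5 + 2) = -197*(21 + 2*16)*7 = -197*(21 + 32)*7 = -10441*7 = -197*371 = -73087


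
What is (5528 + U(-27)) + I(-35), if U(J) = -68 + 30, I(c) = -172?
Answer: 5318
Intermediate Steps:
U(J) = -38
(5528 + U(-27)) + I(-35) = (5528 - 38) - 172 = 5490 - 172 = 5318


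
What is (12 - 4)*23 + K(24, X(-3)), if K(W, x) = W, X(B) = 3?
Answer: 208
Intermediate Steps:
(12 - 4)*23 + K(24, X(-3)) = (12 - 4)*23 + 24 = 8*23 + 24 = 184 + 24 = 208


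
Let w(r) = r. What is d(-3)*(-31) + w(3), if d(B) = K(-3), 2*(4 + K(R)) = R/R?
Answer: 223/2 ≈ 111.50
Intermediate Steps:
K(R) = -7/2 (K(R) = -4 + (R/R)/2 = -4 + (½)*1 = -4 + ½ = -7/2)
d(B) = -7/2
d(-3)*(-31) + w(3) = -7/2*(-31) + 3 = 217/2 + 3 = 223/2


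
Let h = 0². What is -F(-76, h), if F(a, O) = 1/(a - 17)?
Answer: 1/93 ≈ 0.010753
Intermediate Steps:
h = 0
F(a, O) = 1/(-17 + a)
-F(-76, h) = -1/(-17 - 76) = -1/(-93) = -1*(-1/93) = 1/93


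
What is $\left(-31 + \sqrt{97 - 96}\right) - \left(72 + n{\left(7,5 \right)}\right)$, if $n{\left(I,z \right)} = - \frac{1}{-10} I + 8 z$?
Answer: $- \frac{1427}{10} \approx -142.7$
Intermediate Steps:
$n{\left(I,z \right)} = 8 z + \frac{I}{10}$ ($n{\left(I,z \right)} = \left(-1\right) \left(- \frac{1}{10}\right) I + 8 z = \frac{I}{10} + 8 z = 8 z + \frac{I}{10}$)
$\left(-31 + \sqrt{97 - 96}\right) - \left(72 + n{\left(7,5 \right)}\right) = \left(-31 + \sqrt{97 - 96}\right) - \left(72 + 40 + \frac{7}{10}\right) = \left(-31 + \sqrt{1}\right) - \frac{1127}{10} = \left(-31 + 1\right) - \frac{1127}{10} = -30 - \frac{1127}{10} = - \frac{1427}{10}$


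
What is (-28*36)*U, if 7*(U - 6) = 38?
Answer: -11520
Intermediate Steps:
U = 80/7 (U = 6 + (1/7)*38 = 6 + 38/7 = 80/7 ≈ 11.429)
(-28*36)*U = -28*36*(80/7) = -1008*80/7 = -11520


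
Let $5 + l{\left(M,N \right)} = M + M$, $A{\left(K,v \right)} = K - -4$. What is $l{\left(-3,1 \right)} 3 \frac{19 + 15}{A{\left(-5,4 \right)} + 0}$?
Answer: $1122$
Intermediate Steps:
$A{\left(K,v \right)} = 4 + K$ ($A{\left(K,v \right)} = K + 4 = 4 + K$)
$l{\left(M,N \right)} = -5 + 2 M$ ($l{\left(M,N \right)} = -5 + \left(M + M\right) = -5 + 2 M$)
$l{\left(-3,1 \right)} 3 \frac{19 + 15}{A{\left(-5,4 \right)} + 0} = \left(-5 + 2 \left(-3\right)\right) 3 \frac{19 + 15}{\left(4 - 5\right) + 0} = \left(-5 - 6\right) 3 \frac{34}{-1 + 0} = \left(-11\right) 3 \frac{34}{-1} = - 33 \cdot 34 \left(-1\right) = \left(-33\right) \left(-34\right) = 1122$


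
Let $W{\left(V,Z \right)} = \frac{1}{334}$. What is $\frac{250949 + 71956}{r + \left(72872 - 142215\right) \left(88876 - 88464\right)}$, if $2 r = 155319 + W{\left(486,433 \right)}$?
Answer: $- \frac{215700540}{19032426541} \approx -0.011333$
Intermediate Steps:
$W{\left(V,Z \right)} = \frac{1}{334}$
$r = \frac{51876547}{668}$ ($r = \frac{155319 + \frac{1}{334}}{2} = \frac{1}{2} \cdot \frac{51876547}{334} = \frac{51876547}{668} \approx 77660.0$)
$\frac{250949 + 71956}{r + \left(72872 - 142215\right) \left(88876 - 88464\right)} = \frac{250949 + 71956}{\frac{51876547}{668} + \left(72872 - 142215\right) \left(88876 - 88464\right)} = \frac{322905}{\frac{51876547}{668} - 28569316} = \frac{322905}{- \frac{19032426541}{668}} = 322905 \left(- \frac{668}{19032426541}\right) = - \frac{215700540}{19032426541}$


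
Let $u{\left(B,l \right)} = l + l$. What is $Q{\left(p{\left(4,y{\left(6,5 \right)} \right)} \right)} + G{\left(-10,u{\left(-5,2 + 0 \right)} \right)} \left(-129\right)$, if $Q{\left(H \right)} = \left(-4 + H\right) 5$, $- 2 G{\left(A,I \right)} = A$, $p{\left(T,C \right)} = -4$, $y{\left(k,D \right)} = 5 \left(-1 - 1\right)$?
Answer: $-685$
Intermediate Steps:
$y{\left(k,D \right)} = -10$ ($y{\left(k,D \right)} = 5 \left(-2\right) = -10$)
$u{\left(B,l \right)} = 2 l$
$G{\left(A,I \right)} = - \frac{A}{2}$
$Q{\left(H \right)} = -20 + 5 H$
$Q{\left(p{\left(4,y{\left(6,5 \right)} \right)} \right)} + G{\left(-10,u{\left(-5,2 + 0 \right)} \right)} \left(-129\right) = \left(-20 + 5 \left(-4\right)\right) + \left(- \frac{1}{2}\right) \left(-10\right) \left(-129\right) = \left(-20 - 20\right) + 5 \left(-129\right) = -40 - 645 = -685$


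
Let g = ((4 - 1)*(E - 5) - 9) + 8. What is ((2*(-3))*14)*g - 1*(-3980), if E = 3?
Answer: 4568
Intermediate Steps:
g = -7 (g = ((4 - 1)*(3 - 5) - 9) + 8 = (3*(-2) - 9) + 8 = (-6 - 9) + 8 = -15 + 8 = -7)
((2*(-3))*14)*g - 1*(-3980) = ((2*(-3))*14)*(-7) - 1*(-3980) = -6*14*(-7) + 3980 = -84*(-7) + 3980 = 588 + 3980 = 4568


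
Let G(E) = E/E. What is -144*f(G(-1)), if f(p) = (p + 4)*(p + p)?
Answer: -1440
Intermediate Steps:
G(E) = 1
f(p) = 2*p*(4 + p) (f(p) = (4 + p)*(2*p) = 2*p*(4 + p))
-144*f(G(-1)) = -288*(4 + 1) = -288*5 = -144*10 = -1440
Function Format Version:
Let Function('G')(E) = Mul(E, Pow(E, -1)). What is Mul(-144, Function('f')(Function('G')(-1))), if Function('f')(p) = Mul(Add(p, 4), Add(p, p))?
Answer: -1440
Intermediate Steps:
Function('G')(E) = 1
Function('f')(p) = Mul(2, p, Add(4, p)) (Function('f')(p) = Mul(Add(4, p), Mul(2, p)) = Mul(2, p, Add(4, p)))
Mul(-144, Function('f')(Function('G')(-1))) = Mul(-144, Mul(2, 1, Add(4, 1))) = Mul(-144, Mul(2, 1, 5)) = Mul(-144, 10) = -1440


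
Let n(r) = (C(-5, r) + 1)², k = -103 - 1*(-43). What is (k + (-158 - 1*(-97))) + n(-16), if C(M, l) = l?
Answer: 104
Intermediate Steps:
k = -60 (k = -103 + 43 = -60)
n(r) = (1 + r)² (n(r) = (r + 1)² = (1 + r)²)
(k + (-158 - 1*(-97))) + n(-16) = (-60 + (-158 - 1*(-97))) + (1 - 16)² = (-60 + (-158 + 97)) + (-15)² = (-60 - 61) + 225 = -121 + 225 = 104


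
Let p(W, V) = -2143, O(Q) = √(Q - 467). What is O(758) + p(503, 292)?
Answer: -2143 + √291 ≈ -2125.9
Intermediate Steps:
O(Q) = √(-467 + Q)
O(758) + p(503, 292) = √(-467 + 758) - 2143 = √291 - 2143 = -2143 + √291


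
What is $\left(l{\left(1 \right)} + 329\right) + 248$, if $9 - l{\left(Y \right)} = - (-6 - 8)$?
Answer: $572$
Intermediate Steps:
$l{\left(Y \right)} = -5$ ($l{\left(Y \right)} = 9 - - (-6 - 8) = 9 - \left(-1\right) \left(-14\right) = 9 - 14 = -5$)
$\left(l{\left(1 \right)} + 329\right) + 248 = \left(-5 + 329\right) + 248 = 324 + 248 = 572$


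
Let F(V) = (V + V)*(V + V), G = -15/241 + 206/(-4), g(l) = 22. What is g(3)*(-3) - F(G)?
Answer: -621504955/58081 ≈ -10701.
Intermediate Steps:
G = -24853/482 (G = -15*1/241 + 206*(-¼) = -15/241 - 103/2 = -24853/482 ≈ -51.562)
F(V) = 4*V² (F(V) = (2*V)*(2*V) = 4*V²)
g(3)*(-3) - F(G) = 22*(-3) - 4*(-24853/482)² = -66 - 4*617671609/232324 = -66 - 1*617671609/58081 = -66 - 617671609/58081 = -621504955/58081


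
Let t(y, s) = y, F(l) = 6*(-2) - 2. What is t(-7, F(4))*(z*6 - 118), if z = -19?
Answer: 1624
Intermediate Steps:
F(l) = -14 (F(l) = -12 - 2 = -14)
t(-7, F(4))*(z*6 - 118) = -7*(-19*6 - 118) = -7*(-114 - 118) = -7*(-232) = 1624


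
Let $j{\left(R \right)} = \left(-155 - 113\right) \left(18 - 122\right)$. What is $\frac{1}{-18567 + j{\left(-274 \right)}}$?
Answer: $\frac{1}{9305} \approx 0.00010747$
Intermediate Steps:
$j{\left(R \right)} = 27872$ ($j{\left(R \right)} = \left(-268\right) \left(-104\right) = 27872$)
$\frac{1}{-18567 + j{\left(-274 \right)}} = \frac{1}{-18567 + 27872} = \frac{1}{9305}$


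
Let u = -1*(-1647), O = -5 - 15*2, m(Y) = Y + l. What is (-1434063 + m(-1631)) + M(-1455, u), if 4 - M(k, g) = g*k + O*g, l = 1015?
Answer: 1019355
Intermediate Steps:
m(Y) = 1015 + Y (m(Y) = Y + 1015 = 1015 + Y)
O = -35 (O = -5 - 30 = -35)
u = 1647
M(k, g) = 4 + 35*g - g*k (M(k, g) = 4 - (g*k - 35*g) = 4 - (-35*g + g*k) = 4 + (35*g - g*k) = 4 + 35*g - g*k)
(-1434063 + m(-1631)) + M(-1455, u) = (-1434063 + (1015 - 1631)) + (4 + 35*1647 - 1*1647*(-1455)) = (-1434063 - 616) + (4 + 57645 + 2396385) = -1434679 + 2454034 = 1019355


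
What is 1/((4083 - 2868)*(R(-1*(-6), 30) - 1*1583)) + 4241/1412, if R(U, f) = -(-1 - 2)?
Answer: 508840393/169413525 ≈ 3.0035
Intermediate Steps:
R(U, f) = 3 (R(U, f) = -1*(-3) = 3)
1/((4083 - 2868)*(R(-1*(-6), 30) - 1*1583)) + 4241/1412 = 1/((4083 - 2868)*(3 - 1*1583)) + 4241/1412 = 1/(1215*(3 - 1583)) + 4241*(1/1412) = (1/1215)/(-1580) + 4241/1412 = (1/1215)*(-1/1580) + 4241/1412 = -1/1919700 + 4241/1412 = 508840393/169413525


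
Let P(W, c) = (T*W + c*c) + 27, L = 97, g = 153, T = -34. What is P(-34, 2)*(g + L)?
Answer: 296750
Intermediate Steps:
P(W, c) = 27 + c² - 34*W (P(W, c) = (-34*W + c*c) + 27 = (-34*W + c²) + 27 = (c² - 34*W) + 27 = 27 + c² - 34*W)
P(-34, 2)*(g + L) = (27 + 2² - 34*(-34))*(153 + 97) = (27 + 4 + 1156)*250 = 1187*250 = 296750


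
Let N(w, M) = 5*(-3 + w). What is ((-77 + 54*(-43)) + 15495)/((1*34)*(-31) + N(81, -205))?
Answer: -1637/83 ≈ -19.723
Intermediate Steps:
N(w, M) = -15 + 5*w
((-77 + 54*(-43)) + 15495)/((1*34)*(-31) + N(81, -205)) = ((-77 + 54*(-43)) + 15495)/((1*34)*(-31) + (-15 + 5*81)) = ((-77 - 2322) + 15495)/(34*(-31) + (-15 + 405)) = (-2399 + 15495)/(-1054 + 390) = 13096/(-664) = 13096*(-1/664) = -1637/83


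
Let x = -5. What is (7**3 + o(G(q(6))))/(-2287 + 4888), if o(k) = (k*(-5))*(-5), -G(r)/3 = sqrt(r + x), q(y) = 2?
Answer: 343/2601 - 25*I*sqrt(3)/867 ≈ 0.13187 - 0.049944*I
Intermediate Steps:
G(r) = -3*sqrt(-5 + r) (G(r) = -3*sqrt(r - 5) = -3*sqrt(-5 + r))
o(k) = 25*k (o(k) = -5*k*(-5) = 25*k)
(7**3 + o(G(q(6))))/(-2287 + 4888) = (7**3 + 25*(-3*sqrt(-5 + 2)))/(-2287 + 4888) = (343 + 25*(-3*I*sqrt(3)))/2601 = (343 + 25*(-3*I*sqrt(3)))*(1/2601) = (343 - 75*I*sqrt(3))*(1/2601) = 343/2601 - 25*I*sqrt(3)/867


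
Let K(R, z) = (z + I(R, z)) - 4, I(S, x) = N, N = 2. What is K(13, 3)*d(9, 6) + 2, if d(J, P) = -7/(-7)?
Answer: 3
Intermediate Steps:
I(S, x) = 2
K(R, z) = -2 + z (K(R, z) = (z + 2) - 4 = (2 + z) - 4 = -2 + z)
d(J, P) = 1 (d(J, P) = -7*(-⅐) = 1)
K(13, 3)*d(9, 6) + 2 = (-2 + 3)*1 + 2 = 1*1 + 2 = 1 + 2 = 3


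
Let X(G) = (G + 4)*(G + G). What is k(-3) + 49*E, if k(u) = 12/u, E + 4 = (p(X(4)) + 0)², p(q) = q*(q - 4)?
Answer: 722534200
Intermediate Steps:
X(G) = 2*G*(4 + G) (X(G) = (4 + G)*(2*G) = 2*G*(4 + G))
p(q) = q*(-4 + q)
E = 14745596 (E = -4 + ((2*4*(4 + 4))*(-4 + 2*4*(4 + 4)) + 0)² = -4 + ((2*4*8)*(-4 + 2*4*8) + 0)² = -4 + (64*(-4 + 64) + 0)² = -4 + (64*60 + 0)² = -4 + (3840 + 0)² = -4 + 3840² = -4 + 14745600 = 14745596)
k(-3) + 49*E = 12/(-3) + 49*14745596 = 12*(-⅓) + 722534204 = -4 + 722534204 = 722534200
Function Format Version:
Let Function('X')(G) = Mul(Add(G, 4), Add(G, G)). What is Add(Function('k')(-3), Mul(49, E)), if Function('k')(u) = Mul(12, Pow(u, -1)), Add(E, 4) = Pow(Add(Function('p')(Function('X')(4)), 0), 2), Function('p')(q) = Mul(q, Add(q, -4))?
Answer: 722534200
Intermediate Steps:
Function('X')(G) = Mul(2, G, Add(4, G)) (Function('X')(G) = Mul(Add(4, G), Mul(2, G)) = Mul(2, G, Add(4, G)))
Function('p')(q) = Mul(q, Add(-4, q))
E = 14745596 (E = Add(-4, Pow(Add(Mul(Mul(2, 4, Add(4, 4)), Add(-4, Mul(2, 4, Add(4, 4)))), 0), 2)) = Add(-4, Pow(Add(Mul(Mul(2, 4, 8), Add(-4, Mul(2, 4, 8))), 0), 2)) = Add(-4, Pow(Add(Mul(64, Add(-4, 64)), 0), 2)) = Add(-4, Pow(Add(Mul(64, 60), 0), 2)) = Add(-4, Pow(Add(3840, 0), 2)) = Add(-4, Pow(3840, 2)) = Add(-4, 14745600) = 14745596)
Add(Function('k')(-3), Mul(49, E)) = Add(Mul(12, Pow(-3, -1)), Mul(49, 14745596)) = Add(Mul(12, Rational(-1, 3)), 722534204) = Add(-4, 722534204) = 722534200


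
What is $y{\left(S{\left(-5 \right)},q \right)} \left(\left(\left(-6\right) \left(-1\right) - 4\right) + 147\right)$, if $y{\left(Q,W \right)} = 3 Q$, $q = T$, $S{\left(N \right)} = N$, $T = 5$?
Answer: $-2235$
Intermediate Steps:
$q = 5$
$y{\left(S{\left(-5 \right)},q \right)} \left(\left(\left(-6\right) \left(-1\right) - 4\right) + 147\right) = 3 \left(-5\right) \left(\left(\left(-6\right) \left(-1\right) - 4\right) + 147\right) = - 15 \left(\left(6 - 4\right) + 147\right) = - 15 \left(2 + 147\right) = \left(-15\right) 149 = -2235$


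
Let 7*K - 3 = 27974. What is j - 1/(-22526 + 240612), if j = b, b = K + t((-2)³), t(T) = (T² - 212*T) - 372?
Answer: 8220315591/1526602 ≈ 5384.7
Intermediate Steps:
K = 27977/7 (K = 3/7 + (⅐)*27974 = 3/7 + 27974/7 = 27977/7 ≈ 3996.7)
t(T) = -372 + T² - 212*T
b = 37693/7 (b = 27977/7 + (-372 + ((-2)³)² - 212*(-2)³) = 27977/7 + (-372 + (-8)² - 212*(-8)) = 27977/7 + (-372 + 64 + 1696) = 27977/7 + 1388 = 37693/7 ≈ 5384.7)
j = 37693/7 ≈ 5384.7
j - 1/(-22526 + 240612) = 37693/7 - 1/(-22526 + 240612) = 37693/7 - 1/218086 = 8220315591/1526602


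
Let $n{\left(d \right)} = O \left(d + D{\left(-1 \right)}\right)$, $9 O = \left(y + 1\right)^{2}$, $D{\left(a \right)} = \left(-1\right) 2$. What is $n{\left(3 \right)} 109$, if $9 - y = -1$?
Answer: $\frac{13189}{9} \approx 1465.4$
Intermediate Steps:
$y = 10$ ($y = 9 - -1 = 9 + 1 = 10$)
$D{\left(a \right)} = -2$
$O = \frac{121}{9}$ ($O = \frac{\left(10 + 1\right)^{2}}{9} = \frac{11^{2}}{9} = \frac{1}{9} \cdot 121 = \frac{121}{9} \approx 13.444$)
$n{\left(d \right)} = - \frac{242}{9} + \frac{121 d}{9}$ ($n{\left(d \right)} = \frac{121 \left(d - 2\right)}{9} = \frac{121 \left(-2 + d\right)}{9} = - \frac{242}{9} + \frac{121 d}{9}$)
$n{\left(3 \right)} 109 = \left(- \frac{242}{9} + \frac{121}{9} \cdot 3\right) 109 = \left(- \frac{242}{9} + \frac{121}{3}\right) 109 = \frac{121}{9} \cdot 109 = \frac{13189}{9}$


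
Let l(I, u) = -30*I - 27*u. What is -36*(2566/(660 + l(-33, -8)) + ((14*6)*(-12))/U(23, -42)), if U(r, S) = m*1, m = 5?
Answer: 11208588/1555 ≈ 7208.1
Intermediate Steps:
U(r, S) = 5 (U(r, S) = 5*1 = 5)
-36*(2566/(660 + l(-33, -8)) + ((14*6)*(-12))/U(23, -42)) = -36*(2566/(660 + (-30*(-33) - 27*(-8))) + ((14*6)*(-12))/5) = -36*(2566/(660 + (990 + 216)) + (84*(-12))*(⅕)) = -36*(2566/(660 + 1206) - 1008*⅕) = -36*(2566/1866 - 1008/5) = -36*(2566*(1/1866) - 1008/5) = -36*(1283/933 - 1008/5) = -36*(-934049/4665) = 11208588/1555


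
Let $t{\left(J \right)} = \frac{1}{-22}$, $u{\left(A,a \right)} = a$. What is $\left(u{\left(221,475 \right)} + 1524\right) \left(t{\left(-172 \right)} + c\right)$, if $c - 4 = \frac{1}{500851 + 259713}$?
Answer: $\frac{66136005455}{8366204} \approx 7905.1$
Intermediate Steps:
$c = \frac{3042257}{760564}$ ($c = 4 + \frac{1}{500851 + 259713} = 4 + \frac{1}{760564} = \frac{3042257}{760564} \approx 4.0$)
$t{\left(J \right)} = - \frac{1}{22}$
$\left(u{\left(221,475 \right)} + 1524\right) \left(t{\left(-172 \right)} + c\right) = \left(475 + 1524\right) \left(- \frac{1}{22} + \frac{3042257}{760564}\right) = 1999 \cdot \frac{33084545}{8366204} = \frac{66136005455}{8366204}$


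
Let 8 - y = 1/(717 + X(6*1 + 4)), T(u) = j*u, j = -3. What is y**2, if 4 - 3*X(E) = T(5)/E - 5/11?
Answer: 144064275364/2251787209 ≈ 63.978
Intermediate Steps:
T(u) = -3*u
X(E) = 49/33 + 5/E (X(E) = 4/3 - ((-3*5)/E - 5/11)/3 = 4/3 - (-15/E - 5*1/11)/3 = 4/3 - (-15/E - 5/11)/3 = 4/3 - (-5/11 - 15/E)/3 = 4/3 + (5/33 + 5/E) = 49/33 + 5/E)
y = 379558/47453 (y = 8 - 1/(717 + (49/33 + 5/(6*1 + 4))) = 8 - 1/(717 + (49/33 + 5/(6 + 4))) = 8 - 1/(717 + (49/33 + 5/10)) = 8 - 1/(717 + (49/33 + 5*(1/10))) = 8 - 1/(717 + (49/33 + 1/2)) = 8 - 1/(717 + 131/66) = 8 - 1/47453/66 = 8 - 1*66/47453 = 8 - 66/47453 = 379558/47453 ≈ 7.9986)
y**2 = (379558/47453)**2 = 144064275364/2251787209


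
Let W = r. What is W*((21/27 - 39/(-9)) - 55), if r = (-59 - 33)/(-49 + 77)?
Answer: 10327/63 ≈ 163.92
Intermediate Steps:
r = -23/7 (r = -92/28 = -92*1/28 = -23/7 ≈ -3.2857)
W = -23/7 ≈ -3.2857
W*((21/27 - 39/(-9)) - 55) = -23*((21/27 - 39/(-9)) - 55)/7 = -23*((21*(1/27) - 39*(-1/9)) - 55)/7 = -23*((7/9 + 13/3) - 55)/7 = -23*(46/9 - 55)/7 = -23/7*(-449/9) = 10327/63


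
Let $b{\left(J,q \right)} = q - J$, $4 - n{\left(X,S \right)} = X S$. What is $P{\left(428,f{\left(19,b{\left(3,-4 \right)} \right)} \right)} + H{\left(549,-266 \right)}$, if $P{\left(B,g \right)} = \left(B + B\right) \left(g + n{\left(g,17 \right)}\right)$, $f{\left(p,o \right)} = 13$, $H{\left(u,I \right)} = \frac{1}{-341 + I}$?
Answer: $- \frac{105996769}{607} \approx -1.7462 \cdot 10^{5}$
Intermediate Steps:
$n{\left(X,S \right)} = 4 - S X$ ($n{\left(X,S \right)} = 4 - X S = 4 - S X$)
$P{\left(B,g \right)} = 2 B \left(4 - 16 g\right)$ ($P{\left(B,g \right)} = \left(B + B\right) \left(g + \left(4 - 17 g\right)\right) = 2 B \left(g - \left(-4 + 17 g\right)\right) = 2 B \left(4 - 16 g\right)$)
$P{\left(428,f{\left(19,b{\left(3,-4 \right)} \right)} \right)} + H{\left(549,-266 \right)} = 8 \cdot 428 \left(1 - 52\right) + \frac{1}{-341 - 266} = 8 \cdot 428 \left(1 - 52\right) + \frac{1}{-607} = 8 \cdot 428 \left(-51\right) - \frac{1}{607} = -174624 - \frac{1}{607} = - \frac{105996769}{607}$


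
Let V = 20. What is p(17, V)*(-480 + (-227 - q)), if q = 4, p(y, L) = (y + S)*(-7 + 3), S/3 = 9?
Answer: 125136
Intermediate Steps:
S = 27 (S = 3*9 = 27)
p(y, L) = -108 - 4*y (p(y, L) = (y + 27)*(-7 + 3) = (27 + y)*(-4) = -108 - 4*y)
p(17, V)*(-480 + (-227 - q)) = (-108 - 4*17)*(-480 + (-227 - 1*4)) = (-108 - 68)*(-480 + (-227 - 4)) = -176*(-480 - 231) = -176*(-711) = 125136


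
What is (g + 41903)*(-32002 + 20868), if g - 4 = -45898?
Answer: 44435794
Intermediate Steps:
g = -45894 (g = 4 - 45898 = -45894)
(g + 41903)*(-32002 + 20868) = (-45894 + 41903)*(-32002 + 20868) = -3991*(-11134) = 44435794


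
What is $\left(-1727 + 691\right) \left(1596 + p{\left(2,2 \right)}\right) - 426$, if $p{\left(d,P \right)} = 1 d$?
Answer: $-1655954$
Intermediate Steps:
$p{\left(d,P \right)} = d$
$\left(-1727 + 691\right) \left(1596 + p{\left(2,2 \right)}\right) - 426 = \left(-1727 + 691\right) \left(1596 + 2\right) - 426 = \left(-1036\right) 1598 + \left(-1539 + 1113\right) = -1655528 - 426 = -1655954$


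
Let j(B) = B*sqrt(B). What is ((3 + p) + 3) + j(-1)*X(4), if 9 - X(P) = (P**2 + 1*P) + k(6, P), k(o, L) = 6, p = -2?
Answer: 4 + 17*I ≈ 4.0 + 17.0*I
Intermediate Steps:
j(B) = B**(3/2)
X(P) = 3 - P - P**2 (X(P) = 9 - ((P**2 + 1*P) + 6) = 9 - ((P**2 + P) + 6) = 9 - ((P + P**2) + 6) = 9 - (6 + P + P**2) = 9 + (-6 - P - P**2) = 3 - P - P**2)
((3 + p) + 3) + j(-1)*X(4) = ((3 - 2) + 3) + (-1)**(3/2)*(3 - 1*4 - 1*4**2) = (1 + 3) + (-I)*(3 - 4 - 1*16) = 4 + (-I)*(3 - 4 - 16) = 4 - I*(-17) = 4 + 17*I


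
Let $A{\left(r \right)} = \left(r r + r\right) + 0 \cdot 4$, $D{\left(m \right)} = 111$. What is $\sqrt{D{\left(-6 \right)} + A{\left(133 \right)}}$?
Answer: $\sqrt{17933} \approx 133.91$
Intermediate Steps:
$A{\left(r \right)} = r + r^{2}$ ($A{\left(r \right)} = \left(r^{2} + r\right) + 0 = \left(r + r^{2}\right) + 0 = r + r^{2}$)
$\sqrt{D{\left(-6 \right)} + A{\left(133 \right)}} = \sqrt{111 + 133 \left(1 + 133\right)} = \sqrt{111 + 133 \cdot 134} = \sqrt{111 + 17822} = \sqrt{17933}$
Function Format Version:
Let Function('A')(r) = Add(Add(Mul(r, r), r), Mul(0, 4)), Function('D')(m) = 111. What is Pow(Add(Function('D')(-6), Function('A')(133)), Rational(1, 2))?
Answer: Pow(17933, Rational(1, 2)) ≈ 133.91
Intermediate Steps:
Function('A')(r) = Add(r, Pow(r, 2)) (Function('A')(r) = Add(Add(Pow(r, 2), r), 0) = Add(Add(r, Pow(r, 2)), 0) = Add(r, Pow(r, 2)))
Pow(Add(Function('D')(-6), Function('A')(133)), Rational(1, 2)) = Pow(Add(111, Mul(133, Add(1, 133))), Rational(1, 2)) = Pow(Add(111, Mul(133, 134)), Rational(1, 2)) = Pow(Add(111, 17822), Rational(1, 2)) = Pow(17933, Rational(1, 2))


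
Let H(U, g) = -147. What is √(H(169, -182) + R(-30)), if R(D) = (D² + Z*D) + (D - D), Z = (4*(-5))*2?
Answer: 3*√217 ≈ 44.193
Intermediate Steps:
Z = -40 (Z = -20*2 = -40)
R(D) = D² - 40*D (R(D) = (D² - 40*D) + (D - D) = (D² - 40*D) + 0 = D² - 40*D)
√(H(169, -182) + R(-30)) = √(-147 - 30*(-40 - 30)) = √(-147 - 30*(-70)) = √(-147 + 2100) = √1953 = 3*√217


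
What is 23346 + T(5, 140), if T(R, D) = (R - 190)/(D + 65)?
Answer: 957149/41 ≈ 23345.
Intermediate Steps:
T(R, D) = (-190 + R)/(65 + D)
23346 + T(5, 140) = 23346 + (-190 + 5)/(65 + 140) = 23346 - 185/205 = 23346 + (1/205)*(-185) = 23346 - 37/41 = 957149/41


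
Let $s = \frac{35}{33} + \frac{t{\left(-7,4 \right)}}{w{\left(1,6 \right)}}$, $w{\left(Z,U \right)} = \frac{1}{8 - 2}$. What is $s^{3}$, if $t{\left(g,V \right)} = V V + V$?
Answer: $\frac{63760299875}{35937} \approx 1.7742 \cdot 10^{6}$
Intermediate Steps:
$w{\left(Z,U \right)} = \frac{1}{6}$ ($w{\left(Z,U \right)} = \frac{1}{8 + \left(-4 + 2\right)} = \frac{1}{8 - 2} = \frac{1}{6}$)
$t{\left(g,V \right)} = V + V^{2}$ ($t{\left(g,V \right)} = V^{2} + V = V + V^{2}$)
$s = \frac{3995}{33}$ ($s = \frac{35}{33} + 4 \left(1 + 4\right) \frac{1}{\frac{1}{6}} = 35 \cdot \frac{1}{33} + 4 \cdot 5 \cdot 6 = \frac{35}{33} + 20 \cdot 6 = \frac{35}{33} + 120 = \frac{3995}{33} \approx 121.06$)
$s^{3} = \left(\frac{3995}{33}\right)^{3} = \frac{63760299875}{35937}$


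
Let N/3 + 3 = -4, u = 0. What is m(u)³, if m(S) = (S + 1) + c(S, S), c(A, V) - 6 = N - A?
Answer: -2744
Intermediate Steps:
N = -21 (N = -9 + 3*(-4) = -9 - 12 = -21)
c(A, V) = -15 - A (c(A, V) = 6 + (-21 - A) = -15 - A)
m(S) = -14 (m(S) = (S + 1) + (-15 - S) = (1 + S) + (-15 - S) = -14)
m(u)³ = (-14)³ = -2744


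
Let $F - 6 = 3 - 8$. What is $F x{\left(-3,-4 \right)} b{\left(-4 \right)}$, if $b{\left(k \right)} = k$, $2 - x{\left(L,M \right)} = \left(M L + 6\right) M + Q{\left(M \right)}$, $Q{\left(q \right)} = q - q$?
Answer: $-296$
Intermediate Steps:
$Q{\left(q \right)} = 0$
$x{\left(L,M \right)} = 2 - M \left(6 + L M\right)$ ($x{\left(L,M \right)} = 2 - \left(\left(M L + 6\right) M + 0\right) = 2 - \left(\left(L M + 6\right) M + 0\right) = 2 - \left(\left(6 + L M\right) M + 0\right) = 2 - \left(M \left(6 + L M\right) + 0\right) = 2 - M \left(6 + L M\right)$)
$F = 1$ ($F = 6 + \left(3 - 8\right) = 6 - 5 = 1$)
$F x{\left(-3,-4 \right)} b{\left(-4 \right)} = 1 \left(2 - -24 - - 3 \left(-4\right)^{2}\right) \left(-4\right) = 1 \left(2 + 24 - \left(-3\right) 16\right) \left(-4\right) = 1 \left(2 + 24 + 48\right) \left(-4\right) = 1 \cdot 74 \left(-4\right) = 74 \left(-4\right) = -296$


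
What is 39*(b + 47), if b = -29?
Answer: 702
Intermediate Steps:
39*(b + 47) = 39*(-29 + 47) = 39*18 = 702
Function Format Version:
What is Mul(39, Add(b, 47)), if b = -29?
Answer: 702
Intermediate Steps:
Mul(39, Add(b, 47)) = Mul(39, Add(-29, 47)) = Mul(39, 18) = 702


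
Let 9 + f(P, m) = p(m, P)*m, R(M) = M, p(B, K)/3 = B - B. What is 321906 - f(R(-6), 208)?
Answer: 321915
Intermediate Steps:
p(B, K) = 0 (p(B, K) = 3*(B - B) = 3*0 = 0)
f(P, m) = -9 (f(P, m) = -9 + 0*m = -9 + 0 = -9)
321906 - f(R(-6), 208) = 321906 - 1*(-9) = 321906 + 9 = 321915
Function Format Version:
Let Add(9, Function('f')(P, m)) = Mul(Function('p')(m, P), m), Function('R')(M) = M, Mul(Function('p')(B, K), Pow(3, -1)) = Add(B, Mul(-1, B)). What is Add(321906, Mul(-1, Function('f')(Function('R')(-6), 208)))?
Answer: 321915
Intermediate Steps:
Function('p')(B, K) = 0 (Function('p')(B, K) = Mul(3, Add(B, Mul(-1, B))) = Mul(3, 0) = 0)
Function('f')(P, m) = -9 (Function('f')(P, m) = Add(-9, Mul(0, m)) = Add(-9, 0) = -9)
Add(321906, Mul(-1, Function('f')(Function('R')(-6), 208))) = Add(321906, Mul(-1, -9)) = Add(321906, 9) = 321915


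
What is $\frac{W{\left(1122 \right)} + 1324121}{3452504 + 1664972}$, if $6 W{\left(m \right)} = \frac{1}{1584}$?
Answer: $\frac{12584445985}{48636491904} \approx 0.25874$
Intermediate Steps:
$W{\left(m \right)} = \frac{1}{9504}$ ($W{\left(m \right)} = \frac{1}{6 \cdot 1584} = \frac{1}{6} \cdot \frac{1}{1584} = \frac{1}{9504}$)
$\frac{W{\left(1122 \right)} + 1324121}{3452504 + 1664972} = \frac{\frac{1}{9504} + 1324121}{3452504 + 1664972} = \frac{12584445985}{9504 \cdot 5117476} = \frac{12584445985}{9504} \cdot \frac{1}{5117476} = \frac{12584445985}{48636491904}$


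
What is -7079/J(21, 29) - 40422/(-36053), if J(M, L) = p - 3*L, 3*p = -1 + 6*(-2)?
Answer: 776733189/9878522 ≈ 78.628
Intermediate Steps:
p = -13/3 (p = (-1 + 6*(-2))/3 = (-1 - 12)/3 = (⅓)*(-13) = -13/3 ≈ -4.3333)
J(M, L) = -13/3 - 3*L
-7079/J(21, 29) - 40422/(-36053) = -7079/(-13/3 - 3*29) - 40422/(-36053) = -7079/(-13/3 - 87) - 40422*(-1/36053) = -7079/(-274/3) + 40422/36053 = -7079*(-3/274) + 40422/36053 = 21237/274 + 40422/36053 = 776733189/9878522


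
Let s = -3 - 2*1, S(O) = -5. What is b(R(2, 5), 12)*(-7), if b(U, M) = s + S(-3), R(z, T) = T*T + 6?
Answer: 70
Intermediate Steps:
s = -5 (s = -3 - 2 = -5)
R(z, T) = 6 + T² (R(z, T) = T² + 6 = 6 + T²)
b(U, M) = -10 (b(U, M) = -5 - 5 = -10)
b(R(2, 5), 12)*(-7) = -10*(-7) = 70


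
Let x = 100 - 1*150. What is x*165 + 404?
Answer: -7846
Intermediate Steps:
x = -50 (x = 100 - 150 = -50)
x*165 + 404 = -50*165 + 404 = -8250 + 404 = -7846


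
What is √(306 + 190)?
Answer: 4*√31 ≈ 22.271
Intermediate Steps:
√(306 + 190) = √496 = 4*√31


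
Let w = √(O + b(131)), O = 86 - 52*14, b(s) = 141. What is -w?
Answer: -I*√501 ≈ -22.383*I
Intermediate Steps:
O = -642 (O = 86 - 728 = -642)
w = I*√501 (w = √(-642 + 141) = √(-501) = I*√501 ≈ 22.383*I)
-w = -I*√501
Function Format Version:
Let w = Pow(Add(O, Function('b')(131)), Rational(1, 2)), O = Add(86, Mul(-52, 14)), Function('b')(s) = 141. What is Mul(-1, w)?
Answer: Mul(-1, I, Pow(501, Rational(1, 2))) ≈ Mul(-22.383, I)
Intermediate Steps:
O = -642 (O = Add(86, -728) = -642)
w = Mul(I, Pow(501, Rational(1, 2))) (w = Pow(Add(-642, 141), Rational(1, 2)) = Pow(-501, Rational(1, 2)) = Mul(I, Pow(501, Rational(1, 2))) ≈ Mul(22.383, I))
Mul(-1, w) = Mul(-1, Mul(I, Pow(501, Rational(1, 2)))) = Mul(-1, I, Pow(501, Rational(1, 2)))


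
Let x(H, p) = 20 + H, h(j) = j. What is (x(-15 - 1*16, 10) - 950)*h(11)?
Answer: -10571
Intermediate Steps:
(x(-15 - 1*16, 10) - 950)*h(11) = ((20 + (-15 - 1*16)) - 950)*11 = ((20 + (-15 - 16)) - 950)*11 = ((20 - 31) - 950)*11 = (-11 - 950)*11 = -961*11 = -10571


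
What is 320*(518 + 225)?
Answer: 237760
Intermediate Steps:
320*(518 + 225) = 320*743 = 237760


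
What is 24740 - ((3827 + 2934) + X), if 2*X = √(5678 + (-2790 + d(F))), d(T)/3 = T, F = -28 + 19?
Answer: 17979 - √2861/2 ≈ 17952.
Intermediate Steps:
F = -9
d(T) = 3*T
X = √2861/2 (X = √(5678 + (-2790 + 3*(-9)))/2 = √(5678 + (-2790 - 27))/2 = √(5678 - 2817)/2 = √2861/2 ≈ 26.744)
24740 - ((3827 + 2934) + X) = 24740 - ((3827 + 2934) + √2861/2) = 24740 - (6761 + √2861/2) = 24740 + (-6761 - √2861/2) = 17979 - √2861/2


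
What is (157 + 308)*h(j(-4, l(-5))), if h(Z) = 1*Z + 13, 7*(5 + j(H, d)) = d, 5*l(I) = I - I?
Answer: 3720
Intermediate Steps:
l(I) = 0 (l(I) = (I - I)/5 = (⅕)*0 = 0)
j(H, d) = -5 + d/7
h(Z) = 13 + Z (h(Z) = Z + 13 = 13 + Z)
(157 + 308)*h(j(-4, l(-5))) = (157 + 308)*(13 + (-5 + (⅐)*0)) = 465*(13 + (-5 + 0)) = 465*(13 - 5) = 465*8 = 3720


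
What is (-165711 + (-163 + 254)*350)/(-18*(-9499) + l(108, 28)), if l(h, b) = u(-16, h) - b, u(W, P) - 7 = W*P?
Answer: -133861/169233 ≈ -0.79099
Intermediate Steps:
u(W, P) = 7 + P*W (u(W, P) = 7 + W*P = 7 + P*W)
l(h, b) = 7 - b - 16*h (l(h, b) = (7 + h*(-16)) - b = (7 - 16*h) - b = 7 - b - 16*h)
(-165711 + (-163 + 254)*350)/(-18*(-9499) + l(108, 28)) = (-165711 + (-163 + 254)*350)/(-18*(-9499) + (7 - 1*28 - 16*108)) = (-165711 + 91*350)/(170982 + (7 - 28 - 1728)) = (-165711 + 31850)/(170982 - 1749) = -133861/169233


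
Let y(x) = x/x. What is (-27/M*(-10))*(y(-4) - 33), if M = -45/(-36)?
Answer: -6912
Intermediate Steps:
M = 5/4 (M = -45*(-1/36) = 5/4 ≈ 1.2500)
y(x) = 1
(-27/M*(-10))*(y(-4) - 33) = (-27/5/4*(-10))*(1 - 33) = (-27*4/5*(-10))*(-32) = -108/5*(-10)*(-32) = 216*(-32) = -6912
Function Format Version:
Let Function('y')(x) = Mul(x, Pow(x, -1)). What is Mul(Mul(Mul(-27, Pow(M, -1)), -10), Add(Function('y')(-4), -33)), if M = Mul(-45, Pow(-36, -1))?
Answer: -6912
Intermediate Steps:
M = Rational(5, 4) (M = Mul(-45, Rational(-1, 36)) = Rational(5, 4) ≈ 1.2500)
Function('y')(x) = 1
Mul(Mul(Mul(-27, Pow(M, -1)), -10), Add(Function('y')(-4), -33)) = Mul(Mul(Mul(-27, Pow(Rational(5, 4), -1)), -10), Add(1, -33)) = Mul(Mul(Mul(-27, Rational(4, 5)), -10), -32) = Mul(Mul(Rational(-108, 5), -10), -32) = Mul(216, -32) = -6912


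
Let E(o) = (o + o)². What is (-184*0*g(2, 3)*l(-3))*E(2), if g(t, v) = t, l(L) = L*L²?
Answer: 0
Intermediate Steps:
l(L) = L³
E(o) = 4*o² (E(o) = (2*o)² = 4*o²)
(-184*0*g(2, 3)*l(-3))*E(2) = (-184*0*2*(-3)³)*(4*2²) = (-0*(-27))*(4*4) = -184*0*16 = 0*16 = 0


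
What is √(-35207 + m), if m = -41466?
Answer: I*√76673 ≈ 276.9*I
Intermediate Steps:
√(-35207 + m) = √(-35207 - 41466) = √(-76673) = I*√76673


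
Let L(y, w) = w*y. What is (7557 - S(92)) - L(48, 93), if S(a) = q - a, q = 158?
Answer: 3027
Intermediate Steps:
S(a) = 158 - a
(7557 - S(92)) - L(48, 93) = (7557 - (158 - 1*92)) - 93*48 = (7557 - (158 - 92)) - 1*4464 = (7557 - 1*66) - 4464 = (7557 - 66) - 4464 = 7491 - 4464 = 3027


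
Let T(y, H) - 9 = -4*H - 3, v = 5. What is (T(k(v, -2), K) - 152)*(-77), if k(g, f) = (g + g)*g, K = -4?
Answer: 10010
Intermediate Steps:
k(g, f) = 2*g**2 (k(g, f) = (2*g)*g = 2*g**2)
T(y, H) = 6 - 4*H (T(y, H) = 9 + (-4*H - 3) = 9 + (-3 - 4*H) = 6 - 4*H)
(T(k(v, -2), K) - 152)*(-77) = ((6 - 4*(-4)) - 152)*(-77) = ((6 + 16) - 152)*(-77) = (22 - 152)*(-77) = -130*(-77) = 10010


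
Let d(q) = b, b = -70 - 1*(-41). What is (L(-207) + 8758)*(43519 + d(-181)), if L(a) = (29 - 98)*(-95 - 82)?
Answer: 912028790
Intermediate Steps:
L(a) = 12213 (L(a) = -69*(-177) = 12213)
b = -29 (b = -70 + 41 = -29)
d(q) = -29
(L(-207) + 8758)*(43519 + d(-181)) = (12213 + 8758)*(43519 - 29) = 20971*43490 = 912028790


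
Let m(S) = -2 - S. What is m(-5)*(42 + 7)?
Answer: 147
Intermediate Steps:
m(-5)*(42 + 7) = (-2 - 1*(-5))*(42 + 7) = (-2 + 5)*49 = 3*49 = 147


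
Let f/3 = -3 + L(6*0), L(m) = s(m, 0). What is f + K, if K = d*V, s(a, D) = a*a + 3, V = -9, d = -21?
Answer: 189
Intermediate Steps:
s(a, D) = 3 + a² (s(a, D) = a² + 3 = 3 + a²)
L(m) = 3 + m²
K = 189 (K = -21*(-9) = 189)
f = 0 (f = 3*(-3 + (3 + (6*0)²)) = 3*(-3 + (3 + 0²)) = 3*(-3 + (3 + 0)) = 3*(-3 + 3) = 3*0 = 0)
f + K = 0 + 189 = 189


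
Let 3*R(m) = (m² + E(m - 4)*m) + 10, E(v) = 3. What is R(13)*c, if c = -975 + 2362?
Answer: 302366/3 ≈ 1.0079e+5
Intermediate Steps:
R(m) = 10/3 + m + m²/3 (R(m) = ((m² + 3*m) + 10)/3 = (10 + m² + 3*m)/3 = 10/3 + m + m²/3)
c = 1387
R(13)*c = (10/3 + 13 + (⅓)*13²)*1387 = (10/3 + 13 + (⅓)*169)*1387 = (10/3 + 13 + 169/3)*1387 = (218/3)*1387 = 302366/3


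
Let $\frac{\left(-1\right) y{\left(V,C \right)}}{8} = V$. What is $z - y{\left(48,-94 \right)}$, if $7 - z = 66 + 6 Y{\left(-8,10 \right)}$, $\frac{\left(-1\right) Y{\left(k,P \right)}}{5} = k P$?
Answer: $-2075$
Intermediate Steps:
$Y{\left(k,P \right)} = - 5 P k$ ($Y{\left(k,P \right)} = - 5 k P = - 5 P k$)
$z = -2459$ ($z = 7 - \left(66 + 6 \left(\left(-5\right) 10 \left(-8\right)\right)\right) = 7 - \left(66 + 6 \cdot 400\right) = 7 - \left(66 + 2400\right) = 7 - 2466 = -2459$)
$y{\left(V,C \right)} = - 8 V$
$z - y{\left(48,-94 \right)} = -2459 - \left(-8\right) 48 = -2459 - -384 = -2459 + 384 = -2075$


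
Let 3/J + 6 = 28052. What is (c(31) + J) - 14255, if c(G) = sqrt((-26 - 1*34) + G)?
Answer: -399795727/28046 + I*sqrt(29) ≈ -14255.0 + 5.3852*I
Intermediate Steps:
J = 3/28046 (J = 3/(-6 + 28052) = 3/28046 ≈ 0.00010697)
c(G) = sqrt(-60 + G) (c(G) = sqrt((-26 - 34) + G) = sqrt(-60 + G))
(c(31) + J) - 14255 = (sqrt(-60 + 31) + 3/28046) - 14255 = (sqrt(-29) + 3/28046) - 14255 = (I*sqrt(29) + 3/28046) - 14255 = (3/28046 + I*sqrt(29)) - 14255 = -399795727/28046 + I*sqrt(29)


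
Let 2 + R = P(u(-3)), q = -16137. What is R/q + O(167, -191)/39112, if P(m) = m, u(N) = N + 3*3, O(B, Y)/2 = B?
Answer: 2616655/315575172 ≈ 0.0082917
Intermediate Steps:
O(B, Y) = 2*B
u(N) = 9 + N (u(N) = N + 9 = 9 + N)
R = 4 (R = -2 + (9 - 3) = -2 + 6 = 4)
R/q + O(167, -191)/39112 = 4/(-16137) + (2*167)/39112 = 4*(-1/16137) + 334*(1/39112) = -4/16137 + 167/19556 = 2616655/315575172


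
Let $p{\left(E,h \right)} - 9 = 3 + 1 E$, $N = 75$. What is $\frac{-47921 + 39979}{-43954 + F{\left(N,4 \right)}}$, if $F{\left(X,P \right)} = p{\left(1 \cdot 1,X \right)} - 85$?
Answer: $\frac{3971}{22013} \approx 0.18039$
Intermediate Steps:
$p{\left(E,h \right)} = 12 + E$ ($p{\left(E,h \right)} = 9 + \left(3 + 1 E\right) = 9 + \left(3 + E\right) = 12 + E$)
$F{\left(X,P \right)} = -72$ ($F{\left(X,P \right)} = \left(12 + 1 \cdot 1\right) - 85 = \left(12 + 1\right) - 85 = 13 - 85 = -72$)
$\frac{-47921 + 39979}{-43954 + F{\left(N,4 \right)}} = \frac{-47921 + 39979}{-43954 - 72} = - \frac{7942}{-44026} = \left(-7942\right) \left(- \frac{1}{44026}\right) = \frac{3971}{22013}$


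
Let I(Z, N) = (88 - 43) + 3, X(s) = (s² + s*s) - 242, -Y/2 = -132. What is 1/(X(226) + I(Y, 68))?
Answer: 1/101958 ≈ 9.8080e-6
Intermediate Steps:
Y = 264 (Y = -2*(-132) = 264)
X(s) = -242 + 2*s² (X(s) = (s² + s²) - 242 = 2*s² - 242 = -242 + 2*s²)
I(Z, N) = 48 (I(Z, N) = 45 + 3 = 48)
1/(X(226) + I(Y, 68)) = 1/((-242 + 2*226²) + 48) = 1/((-242 + 2*51076) + 48) = 1/((-242 + 102152) + 48) = 1/(101910 + 48) = 1/101958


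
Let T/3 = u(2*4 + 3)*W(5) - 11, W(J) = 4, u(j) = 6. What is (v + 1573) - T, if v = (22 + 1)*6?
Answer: 1672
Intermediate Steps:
T = 39 (T = 3*(6*4 - 11) = 3*(24 - 11) = 3*13 = 39)
v = 138 (v = 23*6 = 138)
(v + 1573) - T = (138 + 1573) - 1*39 = 1711 - 39 = 1672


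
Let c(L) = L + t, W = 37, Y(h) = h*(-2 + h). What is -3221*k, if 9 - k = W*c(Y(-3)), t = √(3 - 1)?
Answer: 1758666 + 119177*√2 ≈ 1.9272e+6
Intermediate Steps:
t = √2 ≈ 1.4142
c(L) = L + √2
k = -546 - 37*√2 (k = 9 - 37*(-3*(-2 - 3) + √2) = 9 - 37*(-3*(-5) + √2) = 9 - 37*(15 + √2) = 9 - (555 + 37*√2) = 9 + (-555 - 37*√2) = -546 - 37*√2 ≈ -598.33)
-3221*k = -3221*(-546 - 37*√2) = 1758666 + 119177*√2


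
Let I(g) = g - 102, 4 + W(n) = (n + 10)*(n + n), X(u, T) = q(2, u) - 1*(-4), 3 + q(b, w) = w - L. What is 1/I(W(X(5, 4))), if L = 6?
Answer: -1/106 ≈ -0.0094340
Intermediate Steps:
q(b, w) = -9 + w (q(b, w) = -3 + (w - 1*6) = -3 + (w - 6) = -3 + (-6 + w) = -9 + w)
X(u, T) = -5 + u (X(u, T) = (-9 + u) - 1*(-4) = (-9 + u) + 4 = -5 + u)
W(n) = -4 + 2*n*(10 + n) (W(n) = -4 + (n + 10)*(n + n) = -4 + (10 + n)*(2*n) = -4 + 2*n*(10 + n))
I(g) = -102 + g
1/I(W(X(5, 4))) = 1/(-102 + (-4 + 2*(-5 + 5)**2 + 20*(-5 + 5))) = 1/(-102 + (-4 + 2*0**2 + 20*0)) = 1/(-102 + (-4 + 2*0 + 0)) = 1/(-102 + (-4 + 0 + 0)) = 1/(-102 - 4) = 1/(-106) = -1/106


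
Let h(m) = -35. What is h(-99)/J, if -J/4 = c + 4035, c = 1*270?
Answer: 1/492 ≈ 0.0020325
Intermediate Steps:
c = 270
J = -17220 (J = -4*(270 + 4035) = -4*4305 = -17220)
h(-99)/J = -35/(-17220) = -35*(-1/17220) = 1/492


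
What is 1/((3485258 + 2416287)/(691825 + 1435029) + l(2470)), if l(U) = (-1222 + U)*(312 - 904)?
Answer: -2126854/1571347863319 ≈ -1.3535e-6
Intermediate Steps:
l(U) = 723424 - 592*U (l(U) = (-1222 + U)*(-592) = 723424 - 592*U)
1/((3485258 + 2416287)/(691825 + 1435029) + l(2470)) = 1/((3485258 + 2416287)/(691825 + 1435029) + (723424 - 592*2470)) = 1/(5901545/2126854 + (723424 - 1462240)) = 1/(5901545*(1/2126854) - 738816) = 1/(5901545/2126854 - 738816) = 1/(-1571347863319/2126854) = -2126854/1571347863319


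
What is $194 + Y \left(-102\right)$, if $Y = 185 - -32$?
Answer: $-21940$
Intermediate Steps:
$Y = 217$ ($Y = 185 + 32 = 217$)
$194 + Y \left(-102\right) = 194 + 217 \left(-102\right) = 194 - 22134 = -21940$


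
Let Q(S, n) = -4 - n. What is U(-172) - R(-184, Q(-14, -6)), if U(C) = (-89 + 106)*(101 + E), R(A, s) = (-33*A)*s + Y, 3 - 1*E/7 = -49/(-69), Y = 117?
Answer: -708734/69 ≈ -10272.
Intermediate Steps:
E = 1106/69 (E = 21 - (-343)/(-69) = 21 - (-343)*(-1)/69 = 21 - 7*49/69 = 21 - 343/69 = 1106/69 ≈ 16.029)
R(A, s) = 117 - 33*A*s (R(A, s) = (-33*A)*s + 117 = -33*A*s + 117 = 117 - 33*A*s)
U(C) = 137275/69 (U(C) = (-89 + 106)*(101 + 1106/69) = 17*(8075/69) = 137275/69)
U(-172) - R(-184, Q(-14, -6)) = 137275/69 - (117 - 33*(-184)*(-4 - 1*(-6))) = 137275/69 - (117 - 33*(-184)*(-4 + 6)) = 137275/69 - (117 - 33*(-184)*2) = 137275/69 - (117 + 12144) = 137275/69 - 1*12261 = 137275/69 - 12261 = -708734/69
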